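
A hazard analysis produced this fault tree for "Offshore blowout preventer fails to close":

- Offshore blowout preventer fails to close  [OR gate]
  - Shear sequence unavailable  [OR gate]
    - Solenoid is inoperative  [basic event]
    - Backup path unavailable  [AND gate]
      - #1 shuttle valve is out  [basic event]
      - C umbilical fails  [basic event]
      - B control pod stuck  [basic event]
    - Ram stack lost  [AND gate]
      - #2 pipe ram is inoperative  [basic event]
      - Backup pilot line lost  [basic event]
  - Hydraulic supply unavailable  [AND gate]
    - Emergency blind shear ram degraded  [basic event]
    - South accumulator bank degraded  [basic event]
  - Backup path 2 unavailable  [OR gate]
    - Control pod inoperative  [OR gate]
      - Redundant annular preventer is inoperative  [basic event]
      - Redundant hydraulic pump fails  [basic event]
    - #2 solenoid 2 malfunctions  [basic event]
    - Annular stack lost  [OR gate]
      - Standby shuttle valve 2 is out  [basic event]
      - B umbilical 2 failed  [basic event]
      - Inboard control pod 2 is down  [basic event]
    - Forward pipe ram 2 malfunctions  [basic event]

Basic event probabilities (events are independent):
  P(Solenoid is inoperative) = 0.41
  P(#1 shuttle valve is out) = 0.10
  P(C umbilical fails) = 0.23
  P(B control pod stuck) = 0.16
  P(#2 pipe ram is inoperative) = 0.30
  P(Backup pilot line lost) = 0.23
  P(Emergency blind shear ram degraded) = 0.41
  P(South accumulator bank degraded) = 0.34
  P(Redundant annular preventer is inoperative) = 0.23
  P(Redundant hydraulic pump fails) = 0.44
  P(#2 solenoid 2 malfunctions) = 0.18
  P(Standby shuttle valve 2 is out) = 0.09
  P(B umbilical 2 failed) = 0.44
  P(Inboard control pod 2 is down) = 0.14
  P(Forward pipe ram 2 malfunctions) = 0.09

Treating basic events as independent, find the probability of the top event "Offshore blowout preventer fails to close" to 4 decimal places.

P(Backup path unavailable) [AND] = 0.10 × 0.23 × 0.16 = 0.003680
P(Ram stack lost) [AND] = 0.30 × 0.23 = 0.069000
P(Shear sequence unavailable) [OR] = 1 − (1−0.41) × (1−0.003680) × (1−0.069000) = 0.452731
P(Hydraulic supply unavailable) [AND] = 0.41 × 0.34 = 0.139400
P(Control pod inoperative) [OR] = 1 − (1−0.23) × (1−0.44) = 0.568800
P(Annular stack lost) [OR] = 1 − (1−0.09) × (1−0.44) × (1−0.14) = 0.561744
P(Backup path 2 unavailable) [OR] = 1 − (1−0.568800) × (1−0.18) × (1−0.561744) × (1−0.09) = 0.858986
P(Offshore blowout preventer fails to close) [OR] = 1 − (1−0.452731) × (1−0.139400) × (1−0.858986) = 0.933585
Rounded to 4 decimal places: P(Offshore blowout preventer fails to close) ≈ 0.9336.

0.9336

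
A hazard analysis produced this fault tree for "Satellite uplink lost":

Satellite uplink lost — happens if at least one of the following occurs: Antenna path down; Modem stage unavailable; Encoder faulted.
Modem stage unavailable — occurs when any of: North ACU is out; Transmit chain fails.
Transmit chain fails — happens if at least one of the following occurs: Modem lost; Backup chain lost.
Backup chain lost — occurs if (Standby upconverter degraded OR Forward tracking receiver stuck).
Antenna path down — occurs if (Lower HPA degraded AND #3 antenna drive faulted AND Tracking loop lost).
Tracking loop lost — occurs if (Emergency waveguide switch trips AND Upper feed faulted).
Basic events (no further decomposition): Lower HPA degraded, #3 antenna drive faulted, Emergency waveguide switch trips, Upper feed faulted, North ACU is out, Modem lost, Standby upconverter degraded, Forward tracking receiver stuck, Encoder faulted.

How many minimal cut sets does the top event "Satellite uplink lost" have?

Tracking loop lost [AND]: one cut set from each child combined → 1 × 1 = 1 cut set(s).
Antenna path down [AND]: one cut set from each child combined → 1 × 1 × 1 = 1 cut set(s).
Backup chain lost [OR]: union of children's cut sets → 2 cut set(s).
Transmit chain fails [OR]: union of children's cut sets → 3 cut set(s).
Modem stage unavailable [OR]: union of children's cut sets → 4 cut set(s).
Satellite uplink lost [OR]: union of children's cut sets → 6 cut set(s).
Minimal cut sets: {#3 antenna drive faulted, Emergency waveguide switch trips, Lower HPA degraded, Upper feed faulted}; {North ACU is out}; {Modem lost}; {Standby upconverter degraded}; {Forward tracking receiver stuck}; {Encoder faulted}.

6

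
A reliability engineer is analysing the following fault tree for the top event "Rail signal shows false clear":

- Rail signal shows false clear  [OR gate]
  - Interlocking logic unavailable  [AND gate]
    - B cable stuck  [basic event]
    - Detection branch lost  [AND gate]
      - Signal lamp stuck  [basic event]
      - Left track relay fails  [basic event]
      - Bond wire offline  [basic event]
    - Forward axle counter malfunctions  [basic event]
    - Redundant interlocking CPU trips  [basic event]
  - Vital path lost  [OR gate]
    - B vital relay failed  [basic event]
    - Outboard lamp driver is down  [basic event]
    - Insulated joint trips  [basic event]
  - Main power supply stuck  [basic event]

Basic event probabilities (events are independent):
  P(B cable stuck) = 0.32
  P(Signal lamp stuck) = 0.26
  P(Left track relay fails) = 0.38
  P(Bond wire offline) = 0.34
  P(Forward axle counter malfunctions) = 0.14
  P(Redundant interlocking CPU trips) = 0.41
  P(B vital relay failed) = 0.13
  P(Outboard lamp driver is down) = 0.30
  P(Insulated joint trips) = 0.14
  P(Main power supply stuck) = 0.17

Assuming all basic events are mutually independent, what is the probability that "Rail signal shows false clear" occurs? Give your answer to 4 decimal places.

P(Detection branch lost) [AND] = 0.26 × 0.38 × 0.34 = 0.033592
P(Interlocking logic unavailable) [AND] = 0.32 × 0.033592 × 0.14 × 0.41 = 0.000617
P(Vital path lost) [OR] = 1 − (1−0.13) × (1−0.30) × (1−0.14) = 0.476260
P(Rail signal shows false clear) [OR] = 1 − (1−0.000617) × (1−0.476260) × (1−0.17) = 0.565564
Rounded to 4 decimal places: P(Rail signal shows false clear) ≈ 0.5656.

0.5656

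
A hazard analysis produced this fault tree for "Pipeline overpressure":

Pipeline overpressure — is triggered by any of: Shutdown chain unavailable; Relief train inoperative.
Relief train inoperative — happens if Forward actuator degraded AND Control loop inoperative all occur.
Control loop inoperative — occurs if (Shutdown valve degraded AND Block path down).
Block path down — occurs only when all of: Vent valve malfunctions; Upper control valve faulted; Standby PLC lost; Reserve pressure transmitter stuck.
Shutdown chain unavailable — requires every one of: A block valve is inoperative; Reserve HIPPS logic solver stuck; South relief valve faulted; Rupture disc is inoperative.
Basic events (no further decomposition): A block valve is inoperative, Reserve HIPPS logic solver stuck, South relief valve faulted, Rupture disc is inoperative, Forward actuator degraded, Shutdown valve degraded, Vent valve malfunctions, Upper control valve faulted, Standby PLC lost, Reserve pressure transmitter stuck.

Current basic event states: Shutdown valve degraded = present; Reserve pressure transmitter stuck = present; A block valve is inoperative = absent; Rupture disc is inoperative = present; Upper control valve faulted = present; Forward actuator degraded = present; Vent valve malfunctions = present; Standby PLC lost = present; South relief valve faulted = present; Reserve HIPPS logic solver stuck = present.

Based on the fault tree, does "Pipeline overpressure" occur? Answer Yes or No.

Shutdown chain unavailable [AND]: A block valve is inoperative=not, Reserve HIPPS logic solver stuck=occurs, South relief valve faulted=occurs, Rupture disc is inoperative=occurs → not all inputs occur → does not occur.
Block path down [AND]: Vent valve malfunctions=occurs, Upper control valve faulted=occurs, Standby PLC lost=occurs, Reserve pressure transmitter stuck=occurs → all inputs occur → occurs.
Control loop inoperative [AND]: Shutdown valve degraded=occurs, Block path down=occurs → all inputs occur → occurs.
Relief train inoperative [AND]: Forward actuator degraded=occurs, Control loop inoperative=occurs → all inputs occur → occurs.
Pipeline overpressure [OR]: Shutdown chain unavailable=not, Relief train inoperative=occurs → at least one input occurs → occurs.

Yes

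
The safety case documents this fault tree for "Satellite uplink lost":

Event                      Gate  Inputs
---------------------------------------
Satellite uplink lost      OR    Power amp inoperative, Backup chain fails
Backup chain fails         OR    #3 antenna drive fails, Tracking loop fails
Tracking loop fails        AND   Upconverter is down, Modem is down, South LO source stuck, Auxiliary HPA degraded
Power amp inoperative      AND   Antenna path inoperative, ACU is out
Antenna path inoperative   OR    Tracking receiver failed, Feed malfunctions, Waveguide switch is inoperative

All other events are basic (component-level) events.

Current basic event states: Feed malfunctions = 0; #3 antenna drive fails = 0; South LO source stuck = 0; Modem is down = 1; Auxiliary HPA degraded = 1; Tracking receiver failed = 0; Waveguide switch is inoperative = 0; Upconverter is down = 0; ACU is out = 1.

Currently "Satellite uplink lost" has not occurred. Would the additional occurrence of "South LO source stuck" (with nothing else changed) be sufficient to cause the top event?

Counterfactual: set "South LO source stuck" to occurred.
Antenna path inoperative [OR]: Tracking receiver failed=not, Feed malfunctions=not, Waveguide switch is inoperative=not → no input occurs → does not occur.
Power amp inoperative [AND]: Antenna path inoperative=not, ACU is out=occurs → not all inputs occur → does not occur.
Tracking loop fails [AND]: Upconverter is down=not, Modem is down=occurs, South LO source stuck=occurs, Auxiliary HPA degraded=occurs → not all inputs occur → does not occur.
Backup chain fails [OR]: #3 antenna drive fails=not, Tracking loop fails=not → no input occurs → does not occur.
Satellite uplink lost [OR]: Power amp inoperative=not, Backup chain fails=not → no input occurs → does not occur.

No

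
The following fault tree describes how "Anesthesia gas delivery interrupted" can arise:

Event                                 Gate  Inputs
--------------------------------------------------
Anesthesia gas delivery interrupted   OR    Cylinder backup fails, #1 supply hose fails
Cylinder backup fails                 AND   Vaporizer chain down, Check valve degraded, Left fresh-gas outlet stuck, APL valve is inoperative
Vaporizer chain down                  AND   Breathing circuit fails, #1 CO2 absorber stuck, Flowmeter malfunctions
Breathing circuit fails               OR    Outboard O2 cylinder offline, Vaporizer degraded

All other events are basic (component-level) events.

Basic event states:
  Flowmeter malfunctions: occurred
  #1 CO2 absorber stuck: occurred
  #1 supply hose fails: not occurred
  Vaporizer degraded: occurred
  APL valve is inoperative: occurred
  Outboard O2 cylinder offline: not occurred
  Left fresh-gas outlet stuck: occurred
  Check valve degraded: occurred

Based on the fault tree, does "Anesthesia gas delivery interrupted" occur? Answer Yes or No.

Yes

Breathing circuit fails [OR]: Outboard O2 cylinder offline=not, Vaporizer degraded=occurs → at least one input occurs → occurs.
Vaporizer chain down [AND]: Breathing circuit fails=occurs, #1 CO2 absorber stuck=occurs, Flowmeter malfunctions=occurs → all inputs occur → occurs.
Cylinder backup fails [AND]: Vaporizer chain down=occurs, Check valve degraded=occurs, Left fresh-gas outlet stuck=occurs, APL valve is inoperative=occurs → all inputs occur → occurs.
Anesthesia gas delivery interrupted [OR]: Cylinder backup fails=occurs, #1 supply hose fails=not → at least one input occurs → occurs.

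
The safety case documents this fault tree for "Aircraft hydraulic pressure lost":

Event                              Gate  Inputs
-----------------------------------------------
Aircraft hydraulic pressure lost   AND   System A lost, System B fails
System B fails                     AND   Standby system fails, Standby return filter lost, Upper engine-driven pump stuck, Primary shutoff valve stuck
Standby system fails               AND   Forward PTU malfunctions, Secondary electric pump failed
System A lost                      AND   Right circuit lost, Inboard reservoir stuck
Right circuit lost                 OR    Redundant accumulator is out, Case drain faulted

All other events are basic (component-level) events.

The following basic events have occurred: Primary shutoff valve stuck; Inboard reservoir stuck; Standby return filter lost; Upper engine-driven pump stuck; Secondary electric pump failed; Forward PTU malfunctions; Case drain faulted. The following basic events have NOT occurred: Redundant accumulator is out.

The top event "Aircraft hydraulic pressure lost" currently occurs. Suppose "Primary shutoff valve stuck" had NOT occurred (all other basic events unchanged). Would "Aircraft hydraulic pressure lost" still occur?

No

Counterfactual: set "Primary shutoff valve stuck" to not occurred.
Right circuit lost [OR]: Redundant accumulator is out=not, Case drain faulted=occurs → at least one input occurs → occurs.
System A lost [AND]: Right circuit lost=occurs, Inboard reservoir stuck=occurs → all inputs occur → occurs.
Standby system fails [AND]: Forward PTU malfunctions=occurs, Secondary electric pump failed=occurs → all inputs occur → occurs.
System B fails [AND]: Standby system fails=occurs, Standby return filter lost=occurs, Upper engine-driven pump stuck=occurs, Primary shutoff valve stuck=not → not all inputs occur → does not occur.
Aircraft hydraulic pressure lost [AND]: System A lost=occurs, System B fails=not → not all inputs occur → does not occur.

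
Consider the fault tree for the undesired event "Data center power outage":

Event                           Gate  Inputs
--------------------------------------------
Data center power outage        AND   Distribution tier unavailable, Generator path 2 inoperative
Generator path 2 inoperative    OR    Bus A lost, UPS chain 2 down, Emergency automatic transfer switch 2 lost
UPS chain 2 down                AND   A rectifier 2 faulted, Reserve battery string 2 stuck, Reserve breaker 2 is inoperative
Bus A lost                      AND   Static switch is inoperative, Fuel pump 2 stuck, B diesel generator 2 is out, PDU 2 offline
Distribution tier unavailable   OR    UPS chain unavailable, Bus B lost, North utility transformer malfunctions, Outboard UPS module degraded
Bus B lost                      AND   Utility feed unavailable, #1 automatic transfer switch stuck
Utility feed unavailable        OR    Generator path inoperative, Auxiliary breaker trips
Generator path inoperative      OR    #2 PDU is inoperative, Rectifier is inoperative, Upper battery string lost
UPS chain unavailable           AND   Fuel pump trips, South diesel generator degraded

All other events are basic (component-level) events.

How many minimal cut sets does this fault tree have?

21

UPS chain unavailable [AND]: one cut set from each child combined → 1 × 1 = 1 cut set(s).
Generator path inoperative [OR]: union of children's cut sets → 3 cut set(s).
Utility feed unavailable [OR]: union of children's cut sets → 4 cut set(s).
Bus B lost [AND]: one cut set from each child combined → 4 × 1 = 4 cut set(s).
Distribution tier unavailable [OR]: union of children's cut sets → 7 cut set(s).
Bus A lost [AND]: one cut set from each child combined → 1 × 1 × 1 × 1 = 1 cut set(s).
UPS chain 2 down [AND]: one cut set from each child combined → 1 × 1 × 1 = 1 cut set(s).
Generator path 2 inoperative [OR]: union of children's cut sets → 3 cut set(s).
Data center power outage [AND]: one cut set from each child combined → 7 × 3 = 21 cut set(s).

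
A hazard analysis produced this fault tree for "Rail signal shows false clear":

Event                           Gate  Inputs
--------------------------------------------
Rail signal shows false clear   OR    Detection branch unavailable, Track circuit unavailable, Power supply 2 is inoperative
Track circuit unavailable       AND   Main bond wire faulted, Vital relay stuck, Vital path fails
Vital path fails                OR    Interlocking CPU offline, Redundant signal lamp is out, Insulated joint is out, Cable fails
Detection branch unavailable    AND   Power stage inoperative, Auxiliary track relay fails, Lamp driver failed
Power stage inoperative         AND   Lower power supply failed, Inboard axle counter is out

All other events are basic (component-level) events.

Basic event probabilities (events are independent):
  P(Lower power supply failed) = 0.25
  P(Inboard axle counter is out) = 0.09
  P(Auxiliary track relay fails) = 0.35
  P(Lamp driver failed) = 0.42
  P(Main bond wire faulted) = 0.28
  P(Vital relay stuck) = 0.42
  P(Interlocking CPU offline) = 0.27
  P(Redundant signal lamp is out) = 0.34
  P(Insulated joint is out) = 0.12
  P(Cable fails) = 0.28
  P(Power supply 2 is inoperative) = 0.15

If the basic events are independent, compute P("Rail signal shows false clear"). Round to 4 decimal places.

P(Power stage inoperative) [AND] = 0.25 × 0.09 = 0.022500
P(Detection branch unavailable) [AND] = 0.022500 × 0.35 × 0.42 = 0.003308
P(Vital path fails) [OR] = 1 − (1−0.27) × (1−0.34) × (1−0.12) × (1−0.28) = 0.694732
P(Track circuit unavailable) [AND] = 0.28 × 0.42 × 0.694732 = 0.081700
P(Rail signal shows false clear) [OR] = 1 − (1−0.003308) × (1−0.081700) × (1−0.15) = 0.222027
Rounded to 4 decimal places: P(Rail signal shows false clear) ≈ 0.2220.

0.2220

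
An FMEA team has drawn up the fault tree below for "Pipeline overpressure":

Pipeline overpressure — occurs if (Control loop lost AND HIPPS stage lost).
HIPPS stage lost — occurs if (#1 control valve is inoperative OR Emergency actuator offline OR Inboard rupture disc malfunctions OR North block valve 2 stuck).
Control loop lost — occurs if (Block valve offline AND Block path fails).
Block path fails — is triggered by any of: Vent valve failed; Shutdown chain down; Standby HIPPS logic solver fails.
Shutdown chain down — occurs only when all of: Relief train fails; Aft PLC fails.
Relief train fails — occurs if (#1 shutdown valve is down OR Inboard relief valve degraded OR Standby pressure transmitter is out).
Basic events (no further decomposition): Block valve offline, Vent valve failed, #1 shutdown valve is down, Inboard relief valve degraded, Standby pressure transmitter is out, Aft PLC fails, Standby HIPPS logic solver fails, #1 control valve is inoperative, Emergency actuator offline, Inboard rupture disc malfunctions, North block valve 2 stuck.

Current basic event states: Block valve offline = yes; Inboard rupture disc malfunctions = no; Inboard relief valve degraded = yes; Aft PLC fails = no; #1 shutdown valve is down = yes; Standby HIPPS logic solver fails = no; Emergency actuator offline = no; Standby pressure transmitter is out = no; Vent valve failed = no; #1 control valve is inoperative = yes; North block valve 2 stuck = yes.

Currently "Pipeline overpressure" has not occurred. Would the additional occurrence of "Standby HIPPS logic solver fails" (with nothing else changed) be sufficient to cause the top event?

Counterfactual: set "Standby HIPPS logic solver fails" to occurred.
Relief train fails [OR]: #1 shutdown valve is down=occurs, Inboard relief valve degraded=occurs, Standby pressure transmitter is out=not → at least one input occurs → occurs.
Shutdown chain down [AND]: Relief train fails=occurs, Aft PLC fails=not → not all inputs occur → does not occur.
Block path fails [OR]: Vent valve failed=not, Shutdown chain down=not, Standby HIPPS logic solver fails=occurs → at least one input occurs → occurs.
Control loop lost [AND]: Block valve offline=occurs, Block path fails=occurs → all inputs occur → occurs.
HIPPS stage lost [OR]: #1 control valve is inoperative=occurs, Emergency actuator offline=not, Inboard rupture disc malfunctions=not, North block valve 2 stuck=occurs → at least one input occurs → occurs.
Pipeline overpressure [AND]: Control loop lost=occurs, HIPPS stage lost=occurs → all inputs occur → occurs.

Yes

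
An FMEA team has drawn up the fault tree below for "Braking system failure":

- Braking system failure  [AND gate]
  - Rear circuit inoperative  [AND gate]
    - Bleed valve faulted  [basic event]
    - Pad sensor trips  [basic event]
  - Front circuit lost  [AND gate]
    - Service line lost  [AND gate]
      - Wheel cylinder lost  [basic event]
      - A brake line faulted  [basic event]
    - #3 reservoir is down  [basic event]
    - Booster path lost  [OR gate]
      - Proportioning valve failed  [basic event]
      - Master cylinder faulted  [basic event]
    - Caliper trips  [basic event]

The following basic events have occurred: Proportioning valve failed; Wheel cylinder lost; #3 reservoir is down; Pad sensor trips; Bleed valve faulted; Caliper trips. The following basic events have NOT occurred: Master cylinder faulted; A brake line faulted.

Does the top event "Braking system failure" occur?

Rear circuit inoperative [AND]: Bleed valve faulted=occurs, Pad sensor trips=occurs → all inputs occur → occurs.
Service line lost [AND]: Wheel cylinder lost=occurs, A brake line faulted=not → not all inputs occur → does not occur.
Booster path lost [OR]: Proportioning valve failed=occurs, Master cylinder faulted=not → at least one input occurs → occurs.
Front circuit lost [AND]: Service line lost=not, #3 reservoir is down=occurs, Booster path lost=occurs, Caliper trips=occurs → not all inputs occur → does not occur.
Braking system failure [AND]: Rear circuit inoperative=occurs, Front circuit lost=not → not all inputs occur → does not occur.

No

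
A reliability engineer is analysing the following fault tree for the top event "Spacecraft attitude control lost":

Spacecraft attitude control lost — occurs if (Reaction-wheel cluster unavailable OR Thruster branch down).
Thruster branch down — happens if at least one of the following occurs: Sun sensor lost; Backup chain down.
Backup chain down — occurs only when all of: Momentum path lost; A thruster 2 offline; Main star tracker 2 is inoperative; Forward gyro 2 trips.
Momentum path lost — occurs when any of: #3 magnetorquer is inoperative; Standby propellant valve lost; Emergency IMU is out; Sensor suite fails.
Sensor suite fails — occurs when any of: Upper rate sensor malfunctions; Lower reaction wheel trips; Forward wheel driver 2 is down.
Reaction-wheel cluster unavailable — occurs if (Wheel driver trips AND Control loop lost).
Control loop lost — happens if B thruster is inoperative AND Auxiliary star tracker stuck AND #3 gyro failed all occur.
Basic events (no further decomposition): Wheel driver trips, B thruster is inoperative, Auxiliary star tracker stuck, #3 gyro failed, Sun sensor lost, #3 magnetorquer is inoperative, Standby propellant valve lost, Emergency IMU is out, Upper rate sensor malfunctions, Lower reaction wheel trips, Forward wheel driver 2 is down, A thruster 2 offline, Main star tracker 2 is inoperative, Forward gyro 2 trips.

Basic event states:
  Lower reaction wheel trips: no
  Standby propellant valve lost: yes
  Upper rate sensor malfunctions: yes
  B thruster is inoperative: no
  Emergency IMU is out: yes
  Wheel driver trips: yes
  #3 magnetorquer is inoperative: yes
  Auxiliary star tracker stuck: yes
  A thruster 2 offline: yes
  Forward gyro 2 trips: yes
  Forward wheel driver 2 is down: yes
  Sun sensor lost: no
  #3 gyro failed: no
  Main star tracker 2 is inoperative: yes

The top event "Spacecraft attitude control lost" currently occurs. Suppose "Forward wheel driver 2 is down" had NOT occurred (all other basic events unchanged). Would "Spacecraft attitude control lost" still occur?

Yes

Counterfactual: set "Forward wheel driver 2 is down" to not occurred.
Control loop lost [AND]: B thruster is inoperative=not, Auxiliary star tracker stuck=occurs, #3 gyro failed=not → not all inputs occur → does not occur.
Reaction-wheel cluster unavailable [AND]: Wheel driver trips=occurs, Control loop lost=not → not all inputs occur → does not occur.
Sensor suite fails [OR]: Upper rate sensor malfunctions=occurs, Lower reaction wheel trips=not, Forward wheel driver 2 is down=not → at least one input occurs → occurs.
Momentum path lost [OR]: #3 magnetorquer is inoperative=occurs, Standby propellant valve lost=occurs, Emergency IMU is out=occurs, Sensor suite fails=occurs → at least one input occurs → occurs.
Backup chain down [AND]: Momentum path lost=occurs, A thruster 2 offline=occurs, Main star tracker 2 is inoperative=occurs, Forward gyro 2 trips=occurs → all inputs occur → occurs.
Thruster branch down [OR]: Sun sensor lost=not, Backup chain down=occurs → at least one input occurs → occurs.
Spacecraft attitude control lost [OR]: Reaction-wheel cluster unavailable=not, Thruster branch down=occurs → at least one input occurs → occurs.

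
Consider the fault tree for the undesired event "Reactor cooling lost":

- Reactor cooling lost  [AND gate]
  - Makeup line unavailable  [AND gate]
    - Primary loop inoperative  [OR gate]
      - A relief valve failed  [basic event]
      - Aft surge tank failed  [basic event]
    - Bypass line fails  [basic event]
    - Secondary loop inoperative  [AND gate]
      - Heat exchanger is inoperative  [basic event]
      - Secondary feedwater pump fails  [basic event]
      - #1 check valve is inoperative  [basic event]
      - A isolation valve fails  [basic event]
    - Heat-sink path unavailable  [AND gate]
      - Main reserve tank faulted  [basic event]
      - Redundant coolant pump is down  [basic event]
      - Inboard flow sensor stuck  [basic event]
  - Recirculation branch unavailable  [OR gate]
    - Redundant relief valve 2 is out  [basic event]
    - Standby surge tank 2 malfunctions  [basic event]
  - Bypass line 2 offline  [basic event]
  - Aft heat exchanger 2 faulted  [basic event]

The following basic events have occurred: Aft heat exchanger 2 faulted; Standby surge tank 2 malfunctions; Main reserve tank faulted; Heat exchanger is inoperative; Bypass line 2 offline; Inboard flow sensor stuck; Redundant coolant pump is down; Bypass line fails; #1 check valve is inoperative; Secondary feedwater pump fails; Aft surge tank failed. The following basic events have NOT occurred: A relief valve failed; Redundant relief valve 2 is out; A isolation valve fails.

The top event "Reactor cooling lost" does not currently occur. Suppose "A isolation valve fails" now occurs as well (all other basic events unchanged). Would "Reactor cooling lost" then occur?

Counterfactual: set "A isolation valve fails" to occurred.
Primary loop inoperative [OR]: A relief valve failed=not, Aft surge tank failed=occurs → at least one input occurs → occurs.
Secondary loop inoperative [AND]: Heat exchanger is inoperative=occurs, Secondary feedwater pump fails=occurs, #1 check valve is inoperative=occurs, A isolation valve fails=occurs → all inputs occur → occurs.
Heat-sink path unavailable [AND]: Main reserve tank faulted=occurs, Redundant coolant pump is down=occurs, Inboard flow sensor stuck=occurs → all inputs occur → occurs.
Makeup line unavailable [AND]: Primary loop inoperative=occurs, Bypass line fails=occurs, Secondary loop inoperative=occurs, Heat-sink path unavailable=occurs → all inputs occur → occurs.
Recirculation branch unavailable [OR]: Redundant relief valve 2 is out=not, Standby surge tank 2 malfunctions=occurs → at least one input occurs → occurs.
Reactor cooling lost [AND]: Makeup line unavailable=occurs, Recirculation branch unavailable=occurs, Bypass line 2 offline=occurs, Aft heat exchanger 2 faulted=occurs → all inputs occur → occurs.

Yes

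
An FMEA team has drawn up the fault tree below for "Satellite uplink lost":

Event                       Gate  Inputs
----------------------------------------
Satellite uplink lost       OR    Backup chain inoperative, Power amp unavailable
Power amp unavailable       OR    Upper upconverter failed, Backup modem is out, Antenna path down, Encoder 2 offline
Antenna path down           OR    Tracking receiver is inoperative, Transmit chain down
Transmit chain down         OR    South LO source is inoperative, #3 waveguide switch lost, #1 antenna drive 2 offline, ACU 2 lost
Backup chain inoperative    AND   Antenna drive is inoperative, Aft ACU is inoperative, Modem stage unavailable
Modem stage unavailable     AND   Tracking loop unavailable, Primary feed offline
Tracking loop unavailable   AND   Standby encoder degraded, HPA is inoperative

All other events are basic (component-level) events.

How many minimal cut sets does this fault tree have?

9

Tracking loop unavailable [AND]: one cut set from each child combined → 1 × 1 = 1 cut set(s).
Modem stage unavailable [AND]: one cut set from each child combined → 1 × 1 = 1 cut set(s).
Backup chain inoperative [AND]: one cut set from each child combined → 1 × 1 × 1 = 1 cut set(s).
Transmit chain down [OR]: union of children's cut sets → 4 cut set(s).
Antenna path down [OR]: union of children's cut sets → 5 cut set(s).
Power amp unavailable [OR]: union of children's cut sets → 8 cut set(s).
Satellite uplink lost [OR]: union of children's cut sets → 9 cut set(s).
Minimal cut sets: {Aft ACU is inoperative, Antenna drive is inoperative, HPA is inoperative, Primary feed offline, Standby encoder degraded}; {Upper upconverter failed}; {Backup modem is out}; {Tracking receiver is inoperative}; {South LO source is inoperative}; {#3 waveguide switch lost}; {#1 antenna drive 2 offline}; {ACU 2 lost}; {Encoder 2 offline}.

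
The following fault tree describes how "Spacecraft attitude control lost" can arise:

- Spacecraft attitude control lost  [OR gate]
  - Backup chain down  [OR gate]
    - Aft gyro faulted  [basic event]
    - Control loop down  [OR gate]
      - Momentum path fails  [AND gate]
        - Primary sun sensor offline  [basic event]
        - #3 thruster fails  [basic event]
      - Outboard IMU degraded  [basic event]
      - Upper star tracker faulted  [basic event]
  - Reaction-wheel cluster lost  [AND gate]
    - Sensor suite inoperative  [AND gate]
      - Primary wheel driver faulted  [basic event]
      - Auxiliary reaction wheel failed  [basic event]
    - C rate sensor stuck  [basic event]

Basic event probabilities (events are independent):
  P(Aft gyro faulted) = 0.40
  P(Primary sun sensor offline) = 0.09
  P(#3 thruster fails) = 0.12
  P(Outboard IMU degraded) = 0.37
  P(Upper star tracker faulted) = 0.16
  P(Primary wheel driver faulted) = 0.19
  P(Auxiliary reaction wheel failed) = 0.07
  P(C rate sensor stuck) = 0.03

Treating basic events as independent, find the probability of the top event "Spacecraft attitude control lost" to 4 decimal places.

P(Momentum path fails) [AND] = 0.09 × 0.12 = 0.010800
P(Control loop down) [OR] = 1 − (1−0.010800) × (1−0.37) × (1−0.16) = 0.476515
P(Backup chain down) [OR] = 1 − (1−0.40) × (1−0.476515) = 0.685909
P(Sensor suite inoperative) [AND] = 0.19 × 0.07 = 0.013300
P(Reaction-wheel cluster lost) [AND] = 0.013300 × 0.03 = 0.000399
P(Spacecraft attitude control lost) [OR] = 1 − (1−0.685909) × (1−0.000399) = 0.686034
Rounded to 4 decimal places: P(Spacecraft attitude control lost) ≈ 0.6860.

0.6860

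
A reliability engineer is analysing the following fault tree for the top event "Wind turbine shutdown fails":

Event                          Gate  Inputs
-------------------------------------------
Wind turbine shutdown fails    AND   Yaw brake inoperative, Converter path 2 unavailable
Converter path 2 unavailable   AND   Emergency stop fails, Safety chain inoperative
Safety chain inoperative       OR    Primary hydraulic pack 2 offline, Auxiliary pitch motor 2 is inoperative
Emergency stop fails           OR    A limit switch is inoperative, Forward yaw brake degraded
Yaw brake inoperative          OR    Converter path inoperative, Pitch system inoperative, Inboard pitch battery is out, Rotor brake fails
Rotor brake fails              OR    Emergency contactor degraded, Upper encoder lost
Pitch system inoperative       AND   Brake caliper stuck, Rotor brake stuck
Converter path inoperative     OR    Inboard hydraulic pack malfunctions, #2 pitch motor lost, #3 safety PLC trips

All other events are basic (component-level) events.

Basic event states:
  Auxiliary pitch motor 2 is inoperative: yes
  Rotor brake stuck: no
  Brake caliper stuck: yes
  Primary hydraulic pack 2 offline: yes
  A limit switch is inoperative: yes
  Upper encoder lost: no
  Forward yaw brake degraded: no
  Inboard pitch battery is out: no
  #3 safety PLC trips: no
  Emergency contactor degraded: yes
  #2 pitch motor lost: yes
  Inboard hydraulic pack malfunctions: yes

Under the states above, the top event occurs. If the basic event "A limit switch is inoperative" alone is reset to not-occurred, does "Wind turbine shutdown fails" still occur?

No

Counterfactual: set "A limit switch is inoperative" to not occurred.
Converter path inoperative [OR]: Inboard hydraulic pack malfunctions=occurs, #2 pitch motor lost=occurs, #3 safety PLC trips=not → at least one input occurs → occurs.
Pitch system inoperative [AND]: Brake caliper stuck=occurs, Rotor brake stuck=not → not all inputs occur → does not occur.
Rotor brake fails [OR]: Emergency contactor degraded=occurs, Upper encoder lost=not → at least one input occurs → occurs.
Yaw brake inoperative [OR]: Converter path inoperative=occurs, Pitch system inoperative=not, Inboard pitch battery is out=not, Rotor brake fails=occurs → at least one input occurs → occurs.
Emergency stop fails [OR]: A limit switch is inoperative=not, Forward yaw brake degraded=not → no input occurs → does not occur.
Safety chain inoperative [OR]: Primary hydraulic pack 2 offline=occurs, Auxiliary pitch motor 2 is inoperative=occurs → at least one input occurs → occurs.
Converter path 2 unavailable [AND]: Emergency stop fails=not, Safety chain inoperative=occurs → not all inputs occur → does not occur.
Wind turbine shutdown fails [AND]: Yaw brake inoperative=occurs, Converter path 2 unavailable=not → not all inputs occur → does not occur.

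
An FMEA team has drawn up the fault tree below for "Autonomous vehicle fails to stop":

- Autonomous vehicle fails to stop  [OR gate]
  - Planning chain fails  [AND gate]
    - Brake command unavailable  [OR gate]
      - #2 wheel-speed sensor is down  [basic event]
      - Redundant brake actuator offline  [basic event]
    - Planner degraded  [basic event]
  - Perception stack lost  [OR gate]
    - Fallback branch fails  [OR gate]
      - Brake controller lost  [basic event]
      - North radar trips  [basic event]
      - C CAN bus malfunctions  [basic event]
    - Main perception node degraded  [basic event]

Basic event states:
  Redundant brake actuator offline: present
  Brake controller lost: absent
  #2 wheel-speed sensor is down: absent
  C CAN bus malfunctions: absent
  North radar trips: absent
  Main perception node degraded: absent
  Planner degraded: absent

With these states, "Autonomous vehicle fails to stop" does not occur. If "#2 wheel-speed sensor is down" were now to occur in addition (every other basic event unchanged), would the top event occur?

No

Counterfactual: set "#2 wheel-speed sensor is down" to occurred.
Brake command unavailable [OR]: #2 wheel-speed sensor is down=occurs, Redundant brake actuator offline=occurs → at least one input occurs → occurs.
Planning chain fails [AND]: Brake command unavailable=occurs, Planner degraded=not → not all inputs occur → does not occur.
Fallback branch fails [OR]: Brake controller lost=not, North radar trips=not, C CAN bus malfunctions=not → no input occurs → does not occur.
Perception stack lost [OR]: Fallback branch fails=not, Main perception node degraded=not → no input occurs → does not occur.
Autonomous vehicle fails to stop [OR]: Planning chain fails=not, Perception stack lost=not → no input occurs → does not occur.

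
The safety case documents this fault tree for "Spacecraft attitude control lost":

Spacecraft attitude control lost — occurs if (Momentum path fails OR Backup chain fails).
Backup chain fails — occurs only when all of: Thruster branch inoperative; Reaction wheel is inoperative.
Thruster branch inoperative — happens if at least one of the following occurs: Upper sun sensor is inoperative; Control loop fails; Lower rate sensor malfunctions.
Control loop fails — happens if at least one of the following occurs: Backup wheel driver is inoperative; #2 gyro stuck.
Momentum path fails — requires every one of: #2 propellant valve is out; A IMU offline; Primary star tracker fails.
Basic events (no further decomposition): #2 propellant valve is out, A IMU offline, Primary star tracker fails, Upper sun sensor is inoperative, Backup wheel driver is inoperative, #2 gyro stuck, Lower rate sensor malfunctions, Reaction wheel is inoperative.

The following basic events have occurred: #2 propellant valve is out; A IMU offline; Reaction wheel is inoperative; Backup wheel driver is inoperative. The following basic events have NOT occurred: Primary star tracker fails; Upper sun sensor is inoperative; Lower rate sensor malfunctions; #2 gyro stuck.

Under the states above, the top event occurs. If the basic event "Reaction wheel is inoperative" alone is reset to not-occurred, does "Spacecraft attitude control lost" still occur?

No

Counterfactual: set "Reaction wheel is inoperative" to not occurred.
Momentum path fails [AND]: #2 propellant valve is out=occurs, A IMU offline=occurs, Primary star tracker fails=not → not all inputs occur → does not occur.
Control loop fails [OR]: Backup wheel driver is inoperative=occurs, #2 gyro stuck=not → at least one input occurs → occurs.
Thruster branch inoperative [OR]: Upper sun sensor is inoperative=not, Control loop fails=occurs, Lower rate sensor malfunctions=not → at least one input occurs → occurs.
Backup chain fails [AND]: Thruster branch inoperative=occurs, Reaction wheel is inoperative=not → not all inputs occur → does not occur.
Spacecraft attitude control lost [OR]: Momentum path fails=not, Backup chain fails=not → no input occurs → does not occur.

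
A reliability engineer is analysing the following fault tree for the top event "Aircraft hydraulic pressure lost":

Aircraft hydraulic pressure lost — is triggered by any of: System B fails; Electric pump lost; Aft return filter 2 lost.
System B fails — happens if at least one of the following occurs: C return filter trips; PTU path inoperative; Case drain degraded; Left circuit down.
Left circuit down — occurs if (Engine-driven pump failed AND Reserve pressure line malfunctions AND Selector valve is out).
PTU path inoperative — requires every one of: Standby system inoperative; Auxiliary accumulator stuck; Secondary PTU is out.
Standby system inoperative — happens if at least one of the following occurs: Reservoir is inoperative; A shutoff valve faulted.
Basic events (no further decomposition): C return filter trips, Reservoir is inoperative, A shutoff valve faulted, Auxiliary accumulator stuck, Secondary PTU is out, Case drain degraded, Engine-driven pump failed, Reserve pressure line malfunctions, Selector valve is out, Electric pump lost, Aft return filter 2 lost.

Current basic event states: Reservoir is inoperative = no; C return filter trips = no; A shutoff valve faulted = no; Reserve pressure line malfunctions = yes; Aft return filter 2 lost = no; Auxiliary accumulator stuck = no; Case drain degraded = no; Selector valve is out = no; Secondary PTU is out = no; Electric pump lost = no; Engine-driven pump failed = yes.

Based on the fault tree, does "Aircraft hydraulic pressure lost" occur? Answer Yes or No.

No

Standby system inoperative [OR]: Reservoir is inoperative=not, A shutoff valve faulted=not → no input occurs → does not occur.
PTU path inoperative [AND]: Standby system inoperative=not, Auxiliary accumulator stuck=not, Secondary PTU is out=not → not all inputs occur → does not occur.
Left circuit down [AND]: Engine-driven pump failed=occurs, Reserve pressure line malfunctions=occurs, Selector valve is out=not → not all inputs occur → does not occur.
System B fails [OR]: C return filter trips=not, PTU path inoperative=not, Case drain degraded=not, Left circuit down=not → no input occurs → does not occur.
Aircraft hydraulic pressure lost [OR]: System B fails=not, Electric pump lost=not, Aft return filter 2 lost=not → no input occurs → does not occur.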